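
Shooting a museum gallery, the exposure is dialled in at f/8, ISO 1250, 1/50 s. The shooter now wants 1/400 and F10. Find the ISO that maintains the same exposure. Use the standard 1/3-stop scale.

Shutter speed: 1/50 → 1/60 → 1/80 → 1/100 → 1/125 → 1/160 → 1/200 → 1/250 → 1/320 → 1/400 — 3 stops faster (darker).
Aperture: f/8 → f/9 → f/10 — 2/3 stop smaller aperture (darker).
Net change so far: 3 2/3 stops darker. Offset with the ISO: 1250 → 1600 → 2000 → 2500 → 3200 → 4000 → 5000 → 6400 → 8000 → 10000 → 12800 → 16000.

ISO 16000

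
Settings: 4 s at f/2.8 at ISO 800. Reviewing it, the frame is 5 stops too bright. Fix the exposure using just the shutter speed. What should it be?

Overexposed by 5 stops → need 5 stops darker.
Shutter speed: 4 → 2 → 1 → 1/2 → 1/4 → 1/8.

1/8s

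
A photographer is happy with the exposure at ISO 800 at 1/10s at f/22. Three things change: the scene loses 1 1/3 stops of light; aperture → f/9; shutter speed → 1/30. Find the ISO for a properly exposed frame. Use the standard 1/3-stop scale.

Scene light: 1 1/3 stops darker.
Aperture: f/22 → f/20 → f/18 → f/16 → f/14 → f/13 → f/11 → f/10 → f/9 — 2 2/3 stops opened up (brighter).
Shutter speed: 1/10 → 1/13 → 1/15 → 1/20 → 1/25 → 1/30 — 1 2/3 stops shorter (darker).
Net so far: 1/3 stop darker. ISO: 800 → 1000.

ISO 1000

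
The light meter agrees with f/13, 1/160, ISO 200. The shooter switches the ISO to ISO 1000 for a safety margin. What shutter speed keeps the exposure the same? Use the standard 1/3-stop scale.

ISO: 200 → 250 → 320 → 400 → 500 → 640 → 800 → 1000 — 2 1/3 stops higher (brighter).
Need 2 1/3 stops darker from the shutter speed: 1/160 → 1/200 → 1/250 → 1/320 → 1/400 → 1/500 → 1/640 → 1/800.

1/800s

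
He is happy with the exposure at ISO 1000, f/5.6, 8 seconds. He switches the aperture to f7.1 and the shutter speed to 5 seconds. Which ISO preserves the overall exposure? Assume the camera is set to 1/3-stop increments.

ISO 2500

Aperture: f/5.6 → f/6.3 → f/7.1 — 2/3 stop stopped down (darker).
Shutter speed: 8 → 6 → 5 — 2/3 stop faster (darker).
Net change so far: 1 1/3 stops darker. Offset with the ISO: 1000 → 1250 → 1600 → 2000 → 2500.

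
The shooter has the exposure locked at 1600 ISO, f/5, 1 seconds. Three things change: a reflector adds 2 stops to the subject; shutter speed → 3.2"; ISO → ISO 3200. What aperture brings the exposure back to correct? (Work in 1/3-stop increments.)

f/25

Scene light: 2 stops brighter.
Shutter speed: 1 → 1.3 → 1.6 → 2 → 2.5 → 3.2 — 1 2/3 stops slower (brighter).
ISO: 1600 → 2000 → 2500 → 3200 — 1 stop higher (brighter).
Net so far: 4 2/3 stops brighter. Aperture: f/5 → f/5.6 → f/6.3 → f/7.1 → f/8 → f/9 → f/10 → f/11 → f/13 → f/14 → f/16 → f/18 → f/20 → f/22 → f/25.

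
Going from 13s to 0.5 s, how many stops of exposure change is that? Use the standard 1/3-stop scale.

13 → 10 → 8 → 6 → 5 → 4 → 3.2 → 2.5 → 2 → 1.6 → 1.3 → 1 → 0.8 → 0.6 → 0.5 — count the steps: 14 third-stops = 4 2/3 stops.

4 2/3 stops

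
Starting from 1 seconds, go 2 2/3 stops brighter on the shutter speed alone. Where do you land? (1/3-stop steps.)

6 s

Shutter speed: 1 → 1.3 → 1.6 → 2 → 2.5 → 3.2 → 4 → 5 → 6 — 2 2/3 stops slower (brighter).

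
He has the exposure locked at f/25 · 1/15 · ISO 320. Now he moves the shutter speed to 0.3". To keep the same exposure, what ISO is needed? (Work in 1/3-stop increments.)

ISO 64

Shutter speed: 1/15 → 1/13 → 1/10 → 1/8 → 1/6 → 1/5 → 1/4 → 0.3 — 2 1/3 stops longer (brighter).
Need 2 1/3 stops darker from the ISO: 320 → 250 → 200 → 160 → 125 → 100 → 80 → 64.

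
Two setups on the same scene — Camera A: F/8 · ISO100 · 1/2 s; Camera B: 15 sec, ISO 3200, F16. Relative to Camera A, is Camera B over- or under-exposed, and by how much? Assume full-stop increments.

Aperture: f/8 → f/11 → f/16 — 2 stops narrower (darker).
Shutter speed: 1/2 → 1 → 2 → 4 → 8 → 15 — 5 stops slower (brighter).
ISO: 100 → 200 → 400 → 800 → 1600 → 3200 — 5 stops higher (brighter).
Net: −2 +5 +5 = +8 stops.

8 stops brighter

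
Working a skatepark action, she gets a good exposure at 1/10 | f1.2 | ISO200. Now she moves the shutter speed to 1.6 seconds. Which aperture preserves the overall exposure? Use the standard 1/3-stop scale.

Shutter speed: 1/10 → 1/8 → 1/6 → 1/5 → 1/4 → 0.3 → 0.4 → 0.5 → 0.6 → 0.8 → 1 → 1.3 → 1.6 — 4 stops longer (brighter).
Need 4 stops darker from the aperture: f/1.2 → f/1.4 → f/1.6 → f/1.8 → f/2 → f/2.2 → f/2.5 → f/2.8 → f/3.2 → f/3.5 → f/4 → f/4.5 → f/5.

f/5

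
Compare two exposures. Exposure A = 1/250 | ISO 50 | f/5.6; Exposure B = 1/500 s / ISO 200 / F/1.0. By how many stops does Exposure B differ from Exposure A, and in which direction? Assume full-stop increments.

Aperture: f/5.6 → f/4 → f/2.8 → f/2 → f/1.4 → f/1.0 — 5 stops wider (brighter).
Shutter speed: 1/250 → 1/500 — 1 stop faster (darker).
ISO: 50 → 100 → 200 — 2 stops higher (brighter).
Net: +5 −1 +2 = +6 stops.

6 stops brighter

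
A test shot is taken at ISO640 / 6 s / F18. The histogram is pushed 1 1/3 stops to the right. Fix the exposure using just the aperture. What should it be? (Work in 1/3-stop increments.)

Overexposed by 1 1/3 stops → need 1 1/3 stops darker.
Aperture: f/18 → f/20 → f/22 → f/25 → f/29.

f/29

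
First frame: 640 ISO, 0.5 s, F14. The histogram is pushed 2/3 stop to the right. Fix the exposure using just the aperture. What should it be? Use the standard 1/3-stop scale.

Overexposed by 2/3 stop → need 2/3 stop darker.
Aperture: f/14 → f/16 → f/18.

f/18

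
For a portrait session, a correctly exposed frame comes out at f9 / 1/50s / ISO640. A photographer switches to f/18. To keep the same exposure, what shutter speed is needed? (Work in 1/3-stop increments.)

1/13s

Aperture: f/9 → f/10 → f/11 → f/13 → f/14 → f/16 → f/18 — 2 stops stopped down (darker).
Need 2 stops brighter from the shutter speed: 1/50 → 1/40 → 1/30 → 1/25 → 1/20 → 1/15 → 1/13.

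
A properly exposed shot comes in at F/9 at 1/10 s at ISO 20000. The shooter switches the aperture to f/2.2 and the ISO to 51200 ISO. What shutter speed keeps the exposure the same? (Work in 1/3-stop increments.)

1/400s

Aperture: f/9 → f/8 → f/7.1 → f/6.3 → f/5.6 → f/5 → f/4.5 → f/4 → f/3.5 → f/3.2 → f/2.8 → f/2.5 → f/2.2 — 4 stops wider (brighter).
ISO: 20000 → 25600 → 32000 → 40000 → 51200 — 1 1/3 stops higher (brighter).
Net change so far: 5 1/3 stops brighter. Offset with the shutter speed: 1/10 → 1/13 → 1/15 → 1/20 → 1/25 → 1/30 → 1/40 → 1/50 → 1/60 → 1/80 → 1/100 → 1/125 → 1/160 → 1/200 → 1/250 → 1/320 → 1/400.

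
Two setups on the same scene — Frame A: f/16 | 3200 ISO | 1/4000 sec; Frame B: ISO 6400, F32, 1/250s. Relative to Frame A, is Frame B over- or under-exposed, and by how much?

Aperture: f/16 → f/22 → f/32 — 2 stops stopped down (darker).
Shutter speed: 1/4000 → 1/2000 → 1/1000 → 1/500 → 1/250 — 4 stops longer (brighter).
ISO: 3200 → 6400 — 1 stop raised (brighter).
Net: −2 +4 +1 = +3 stops.

3 stops brighter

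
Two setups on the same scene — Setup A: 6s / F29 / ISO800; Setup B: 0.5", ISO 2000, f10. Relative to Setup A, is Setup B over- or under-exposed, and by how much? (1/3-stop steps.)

2/3 stop brighter

Aperture: f/29 → f/25 → f/22 → f/20 → f/18 → f/16 → f/14 → f/13 → f/11 → f/10 — 3 stops larger aperture (brighter).
Shutter speed: 6 → 5 → 4 → 3.2 → 2.5 → 2 → 1.6 → 1.3 → 1 → 0.8 → 0.6 → 0.5 — 3 2/3 stops shorter (darker).
ISO: 800 → 1000 → 1250 → 1600 → 2000 — 1 1/3 stops higher (brighter).
Net: +3 −3 2/3 +1 1/3 = +2/3 stops.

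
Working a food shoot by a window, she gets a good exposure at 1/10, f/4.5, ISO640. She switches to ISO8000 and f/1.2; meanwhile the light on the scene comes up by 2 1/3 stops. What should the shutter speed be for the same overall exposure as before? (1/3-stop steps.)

Scene light: 2 1/3 stops brighter.
ISO: 640 → 800 → 1000 → 1250 → 1600 → 2000 → 2500 → 3200 → 4000 → 5000 → 6400 → 8000 — 3 2/3 stops higher (brighter).
Aperture: f/4.5 → f/4 → f/3.5 → f/3.2 → f/2.8 → f/2.5 → f/2.2 → f/2 → f/1.8 → f/1.6 → f/1.4 → f/1.2 — 3 2/3 stops larger aperture (brighter).
Net so far: 9 2/3 stops brighter. Shutter speed: 1/10 → 1/13 → 1/15 → 1/20 → 1/25 → 1/30 → 1/40 → 1/50 → 1/60 → 1/80 → 1/100 → 1/125 → 1/160 → 1/200 → 1/250 → 1/320 → 1/400 → 1/500 → 1/640 → 1/800 → 1/1000 → 1/1250 → 1/1600 → 1/2000 → 1/2500 → 1/3200 → 1/4000 → 1/5000 → 1/6400 → 1/8000.

1/8000s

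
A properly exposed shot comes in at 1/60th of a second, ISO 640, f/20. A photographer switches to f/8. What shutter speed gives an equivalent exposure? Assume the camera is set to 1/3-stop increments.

Aperture: f/20 → f/18 → f/16 → f/14 → f/13 → f/11 → f/10 → f/9 → f/8 — 2 2/3 stops wider (brighter).
Need 2 2/3 stops darker from the shutter speed: 1/60 → 1/80 → 1/100 → 1/125 → 1/160 → 1/200 → 1/250 → 1/320 → 1/400.

1/400s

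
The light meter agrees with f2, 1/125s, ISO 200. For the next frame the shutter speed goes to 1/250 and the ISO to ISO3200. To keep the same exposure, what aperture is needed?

Shutter speed: 1/125 → 1/250 — 1 stop faster (darker).
ISO: 200 → 400 → 800 → 1600 → 3200 — 4 stops raised (brighter).
Net change so far: 3 stops brighter. Offset with the aperture: f/2 → f/2.8 → f/4 → f/5.6.

f/5.6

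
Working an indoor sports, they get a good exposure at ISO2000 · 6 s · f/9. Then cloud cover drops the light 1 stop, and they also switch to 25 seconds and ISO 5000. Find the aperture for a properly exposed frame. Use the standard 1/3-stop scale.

Scene light: 1 stop darker.
Shutter speed: 6 → 8 → 10 → 13 → 15 → 20 → 25 — 2 stops slower (brighter).
ISO: 2000 → 2500 → 3200 → 4000 → 5000 — 1 1/3 stops raised (brighter).
Net so far: 2 1/3 stops brighter. Aperture: f/9 → f/10 → f/11 → f/13 → f/14 → f/16 → f/18 → f/20.

f/20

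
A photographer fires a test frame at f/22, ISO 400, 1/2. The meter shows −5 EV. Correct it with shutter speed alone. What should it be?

Underexposed by 5 stops → need 5 stops brighter.
Shutter speed: 1/2 → 1 → 2 → 4 → 8 → 15.

15 s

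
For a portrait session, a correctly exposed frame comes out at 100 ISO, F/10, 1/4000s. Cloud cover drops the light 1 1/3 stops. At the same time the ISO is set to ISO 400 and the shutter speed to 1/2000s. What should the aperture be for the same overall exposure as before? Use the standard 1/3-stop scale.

Scene light: 1 1/3 stops darker.
ISO: 100 → 125 → 160 → 200 → 250 → 320 → 400 — 2 stops raised (brighter).
Shutter speed: 1/4000 → 1/3200 → 1/2500 → 1/2000 — 1 stop longer (brighter).
Net so far: 1 2/3 stops brighter. Aperture: f/10 → f/11 → f/13 → f/14 → f/16 → f/18.

f/18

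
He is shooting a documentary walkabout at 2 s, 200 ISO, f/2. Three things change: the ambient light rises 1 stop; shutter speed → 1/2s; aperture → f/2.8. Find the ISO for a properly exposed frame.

ISO 800

Scene light: 1 stop brighter.
Shutter speed: 2 → 1 → 1/2 — 2 stops shorter (darker).
Aperture: f/2 → f/2.8 — 1 stop stopped down (darker).
Net so far: 2 stops darker. ISO: 200 → 400 → 800.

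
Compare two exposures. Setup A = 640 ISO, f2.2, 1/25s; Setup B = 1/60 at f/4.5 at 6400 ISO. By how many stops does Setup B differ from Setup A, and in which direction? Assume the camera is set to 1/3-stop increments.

same exposure (0 stops)

Aperture: f/2.2 → f/2.5 → f/2.8 → f/3.2 → f/3.5 → f/4 → f/4.5 — 2 stops narrower (darker).
Shutter speed: 1/25 → 1/30 → 1/40 → 1/50 → 1/60 — 1 1/3 stops faster (darker).
ISO: 640 → 800 → 1000 → 1250 → 1600 → 2000 → 2500 → 3200 → 4000 → 5000 → 6400 — 3 1/3 stops raised (brighter).
Net: −2 −1 1/3 +3 1/3 = 0 stops.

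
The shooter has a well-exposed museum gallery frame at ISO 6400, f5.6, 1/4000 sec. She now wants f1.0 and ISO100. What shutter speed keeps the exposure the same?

Aperture: f/5.6 → f/4 → f/2.8 → f/2 → f/1.4 → f/1.0 — 5 stops larger aperture (brighter).
ISO: 6400 → 3200 → 1600 → 800 → 400 → 200 → 100 — 6 stops dropped (darker).
Net change so far: 1 stop darker. Offset with the shutter speed: 1/4000 → 1/2000.

1/2000s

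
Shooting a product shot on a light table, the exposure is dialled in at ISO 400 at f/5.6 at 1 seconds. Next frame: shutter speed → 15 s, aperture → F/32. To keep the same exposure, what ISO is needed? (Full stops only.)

ISO 800

Shutter speed: 1 → 2 → 4 → 8 → 15 — 4 stops slower (brighter).
Aperture: f/5.6 → f/8 → f/11 → f/16 → f/22 → f/32 — 5 stops stopped down (darker).
Net change so far: 1 stop darker. Offset with the ISO: 400 → 800.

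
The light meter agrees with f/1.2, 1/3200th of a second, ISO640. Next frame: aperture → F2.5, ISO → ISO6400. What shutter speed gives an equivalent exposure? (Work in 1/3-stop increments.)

Aperture: f/1.2 → f/1.4 → f/1.6 → f/1.8 → f/2 → f/2.2 → f/2.5 — 2 stops narrower (darker).
ISO: 640 → 800 → 1000 → 1250 → 1600 → 2000 → 2500 → 3200 → 4000 → 5000 → 6400 — 3 1/3 stops higher (brighter).
Net change so far: 1 1/3 stops brighter. Offset with the shutter speed: 1/3200 → 1/4000 → 1/5000 → 1/6400 → 1/8000.

1/8000s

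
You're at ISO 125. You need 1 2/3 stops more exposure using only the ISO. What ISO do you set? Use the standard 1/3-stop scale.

ISO 400

ISO: 125 → 160 → 200 → 250 → 320 → 400 — 1 2/3 stops higher (brighter).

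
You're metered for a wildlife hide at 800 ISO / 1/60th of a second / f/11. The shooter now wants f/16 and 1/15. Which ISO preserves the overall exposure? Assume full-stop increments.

ISO 400

Aperture: f/11 → f/16 — 1 stop smaller aperture (darker).
Shutter speed: 1/60 → 1/30 → 1/15 — 2 stops longer (brighter).
Net change so far: 1 stop brighter. Offset with the ISO: 800 → 400.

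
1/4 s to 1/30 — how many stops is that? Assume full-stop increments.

1/4 → 1/8 → 1/15 → 1/30 — count the steps: 3 stops.

3 stops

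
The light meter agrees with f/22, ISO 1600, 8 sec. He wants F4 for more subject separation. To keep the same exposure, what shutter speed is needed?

1/4s

Aperture: f/22 → f/16 → f/11 → f/8 → f/5.6 → f/4 — 5 stops wider (brighter).
Need 5 stops darker from the shutter speed: 8 → 4 → 2 → 1 → 1/2 → 1/4.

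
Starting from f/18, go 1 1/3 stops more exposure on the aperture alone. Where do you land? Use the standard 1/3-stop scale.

f/11

Aperture: f/18 → f/16 → f/14 → f/13 → f/11 — 1 1/3 stops larger aperture (brighter).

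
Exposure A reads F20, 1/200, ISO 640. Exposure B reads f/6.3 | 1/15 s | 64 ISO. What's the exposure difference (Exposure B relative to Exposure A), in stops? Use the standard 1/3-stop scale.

Aperture: f/20 → f/18 → f/16 → f/14 → f/13 → f/11 → f/10 → f/9 → f/8 → f/7.1 → f/6.3 — 3 1/3 stops wider (brighter).
Shutter speed: 1/200 → 1/160 → 1/125 → 1/100 → 1/80 → 1/60 → 1/50 → 1/40 → 1/30 → 1/25 → 1/20 → 1/15 — 3 2/3 stops slower (brighter).
ISO: 640 → 500 → 400 → 320 → 250 → 200 → 160 → 125 → 100 → 80 → 64 — 3 1/3 stops dropped (darker).
Net: +3 1/3 +3 2/3 −3 1/3 = +3 2/3 stops.

3 2/3 stops brighter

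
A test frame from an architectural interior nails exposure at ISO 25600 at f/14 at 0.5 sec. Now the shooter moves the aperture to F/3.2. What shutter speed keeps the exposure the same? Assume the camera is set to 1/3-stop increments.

1/40s

Aperture: f/14 → f/13 → f/11 → f/10 → f/9 → f/8 → f/7.1 → f/6.3 → f/5.6 → f/5 → f/4.5 → f/4 → f/3.5 → f/3.2 — 4 1/3 stops wider (brighter).
Need 4 1/3 stops darker from the shutter speed: 0.5 → 0.4 → 0.3 → 1/4 → 1/5 → 1/6 → 1/8 → 1/10 → 1/13 → 1/15 → 1/20 → 1/25 → 1/30 → 1/40.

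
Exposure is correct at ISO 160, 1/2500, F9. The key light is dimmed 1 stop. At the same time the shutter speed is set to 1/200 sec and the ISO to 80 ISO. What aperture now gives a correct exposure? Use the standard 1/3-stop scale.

Scene light: 1 stop darker.
Shutter speed: 1/2500 → 1/2000 → 1/1600 → 1/1250 → 1/1000 → 1/800 → 1/640 → 1/500 → 1/400 → 1/320 → 1/250 → 1/200 — 3 2/3 stops longer (brighter).
ISO: 160 → 125 → 100 → 80 — 1 stop lower (darker).
Net so far: 1 2/3 stops brighter. Aperture: f/9 → f/10 → f/11 → f/13 → f/14 → f/16.

f/16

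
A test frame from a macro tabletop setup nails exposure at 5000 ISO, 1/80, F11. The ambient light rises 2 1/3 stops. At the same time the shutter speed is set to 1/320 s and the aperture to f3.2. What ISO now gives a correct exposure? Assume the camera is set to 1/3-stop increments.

ISO 320

Scene light: 2 1/3 stops brighter.
Shutter speed: 1/80 → 1/100 → 1/125 → 1/160 → 1/200 → 1/250 → 1/320 — 2 stops faster (darker).
Aperture: f/11 → f/10 → f/9 → f/8 → f/7.1 → f/6.3 → f/5.6 → f/5 → f/4.5 → f/4 → f/3.5 → f/3.2 — 3 2/3 stops wider (brighter).
Net so far: 4 stops brighter. ISO: 5000 → 4000 → 3200 → 2500 → 2000 → 1600 → 1250 → 1000 → 800 → 640 → 500 → 400 → 320.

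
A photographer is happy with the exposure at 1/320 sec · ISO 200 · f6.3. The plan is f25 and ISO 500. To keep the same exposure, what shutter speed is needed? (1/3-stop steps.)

Aperture: f/6.3 → f/7.1 → f/8 → f/9 → f/10 → f/11 → f/13 → f/14 → f/16 → f/18 → f/20 → f/22 → f/25 — 4 stops narrower (darker).
ISO: 200 → 250 → 320 → 400 → 500 — 1 1/3 stops raised (brighter).
Net change so far: 2 2/3 stops darker. Offset with the shutter speed: 1/320 → 1/250 → 1/200 → 1/160 → 1/125 → 1/100 → 1/80 → 1/60 → 1/50.

1/50s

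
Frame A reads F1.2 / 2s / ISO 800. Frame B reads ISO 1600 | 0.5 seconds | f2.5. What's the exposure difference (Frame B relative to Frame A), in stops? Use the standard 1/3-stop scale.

3 stops darker

Aperture: f/1.2 → f/1.4 → f/1.6 → f/1.8 → f/2 → f/2.2 → f/2.5 — 2 stops stopped down (darker).
Shutter speed: 2 → 1.6 → 1.3 → 1 → 0.8 → 0.6 → 0.5 — 2 stops shorter (darker).
ISO: 800 → 1000 → 1250 → 1600 — 1 stop higher (brighter).
Net: −2 −2 +1 = −3 stops.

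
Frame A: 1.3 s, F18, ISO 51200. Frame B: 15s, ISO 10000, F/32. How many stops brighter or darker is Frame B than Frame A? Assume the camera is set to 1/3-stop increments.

1/3 stop darker

Aperture: f/18 → f/20 → f/22 → f/25 → f/29 → f/32 — 1 2/3 stops smaller aperture (darker).
Shutter speed: 1.3 → 1.6 → 2 → 2.5 → 3.2 → 4 → 5 → 6 → 8 → 10 → 13 → 15 — 3 2/3 stops longer (brighter).
ISO: 51200 → 40000 → 32000 → 25600 → 20000 → 16000 → 12800 → 10000 — 2 1/3 stops lower (darker).
Net: −1 2/3 +3 2/3 −2 1/3 = −1/3 stops.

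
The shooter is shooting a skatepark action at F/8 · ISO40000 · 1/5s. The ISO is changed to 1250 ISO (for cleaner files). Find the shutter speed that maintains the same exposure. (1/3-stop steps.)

6 s

ISO: 40000 → 32000 → 25600 → 20000 → 16000 → 12800 → 10000 → 8000 → 6400 → 5000 → 4000 → 3200 → 2500 → 2000 → 1600 → 1250 — 5 stops lower (darker).
Need 5 stops brighter from the shutter speed: 1/5 → 1/4 → 0.3 → 0.4 → 0.5 → 0.6 → 0.8 → 1 → 1.3 → 1.6 → 2 → 2.5 → 3.2 → 4 → 5 → 6.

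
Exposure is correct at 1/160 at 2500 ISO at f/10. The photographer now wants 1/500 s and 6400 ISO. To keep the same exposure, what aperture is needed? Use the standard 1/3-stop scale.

f/9

Shutter speed: 1/160 → 1/200 → 1/250 → 1/320 → 1/400 → 1/500 — 1 2/3 stops faster (darker).
ISO: 2500 → 3200 → 4000 → 5000 → 6400 — 1 1/3 stops raised (brighter).
Net change so far: 1/3 stop darker. Offset with the aperture: f/10 → f/9.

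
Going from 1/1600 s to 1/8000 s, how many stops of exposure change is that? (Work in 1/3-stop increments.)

1/1600 → 1/2000 → 1/2500 → 1/3200 → 1/4000 → 1/5000 → 1/6400 → 1/8000 — count the steps: 7 third-stops = 2 1/3 stops.

2 1/3 stops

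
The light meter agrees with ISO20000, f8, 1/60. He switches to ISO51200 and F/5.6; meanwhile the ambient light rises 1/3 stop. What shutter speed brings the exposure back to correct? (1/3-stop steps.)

1/400s

Scene light: 1/3 stop brighter.
ISO: 20000 → 25600 → 32000 → 40000 → 51200 — 1 1/3 stops higher (brighter).
Aperture: f/8 → f/7.1 → f/6.3 → f/5.6 — 1 stop wider (brighter).
Net so far: 2 2/3 stops brighter. Shutter speed: 1/60 → 1/80 → 1/100 → 1/125 → 1/160 → 1/200 → 1/250 → 1/320 → 1/400.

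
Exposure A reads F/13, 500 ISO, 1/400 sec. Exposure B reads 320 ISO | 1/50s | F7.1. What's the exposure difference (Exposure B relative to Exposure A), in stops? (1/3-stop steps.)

4 stops brighter

Aperture: f/13 → f/11 → f/10 → f/9 → f/8 → f/7.1 — 1 2/3 stops opened up (brighter).
Shutter speed: 1/400 → 1/320 → 1/250 → 1/200 → 1/160 → 1/125 → 1/100 → 1/80 → 1/60 → 1/50 — 3 stops slower (brighter).
ISO: 500 → 400 → 320 — 2/3 stop dropped (darker).
Net: +1 2/3 +3 −2/3 = +4 stops.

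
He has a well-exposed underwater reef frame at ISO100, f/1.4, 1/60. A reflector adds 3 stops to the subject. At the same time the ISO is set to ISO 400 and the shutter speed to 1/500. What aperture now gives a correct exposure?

f/2.8

Scene light: 3 stops brighter.
ISO: 100 → 200 → 400 — 2 stops higher (brighter).
Shutter speed: 1/60 → 1/125 → 1/250 → 1/500 — 3 stops shorter (darker).
Net so far: 2 stops brighter. Aperture: f/1.4 → f/2 → f/2.8.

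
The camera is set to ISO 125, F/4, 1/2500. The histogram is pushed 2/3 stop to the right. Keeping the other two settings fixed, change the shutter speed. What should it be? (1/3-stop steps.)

Overexposed by 2/3 stop → need 2/3 stop darker.
Shutter speed: 1/2500 → 1/3200 → 1/4000.

1/4000s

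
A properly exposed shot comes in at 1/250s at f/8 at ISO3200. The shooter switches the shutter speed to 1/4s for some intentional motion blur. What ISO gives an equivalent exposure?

ISO 50

Shutter speed: 1/250 → 1/125 → 1/60 → 1/30 → 1/15 → 1/8 → 1/4 — 6 stops longer (brighter).
Need 6 stops darker from the ISO: 3200 → 1600 → 800 → 400 → 200 → 100 → 50.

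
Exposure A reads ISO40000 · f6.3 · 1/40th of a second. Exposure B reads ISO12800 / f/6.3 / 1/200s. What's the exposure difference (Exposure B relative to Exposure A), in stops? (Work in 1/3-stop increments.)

4 stops darker

Aperture: unchanged.
Shutter speed: 1/40 → 1/50 → 1/60 → 1/80 → 1/100 → 1/125 → 1/160 → 1/200 — 2 1/3 stops faster (darker).
ISO: 40000 → 32000 → 25600 → 20000 → 16000 → 12800 — 1 2/3 stops lower (darker).
Net: −2 1/3 −1 2/3 = −4 stops.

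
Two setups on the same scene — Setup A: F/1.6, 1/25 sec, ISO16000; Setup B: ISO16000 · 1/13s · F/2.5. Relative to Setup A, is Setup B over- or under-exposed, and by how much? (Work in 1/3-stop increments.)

1/3 stop darker

Aperture: f/1.6 → f/1.8 → f/2 → f/2.2 → f/2.5 — 1 1/3 stops stopped down (darker).
Shutter speed: 1/25 → 1/20 → 1/15 → 1/13 — 1 stop longer (brighter).
ISO: unchanged.
Net: −1 1/3 +1 = −1/3 stops.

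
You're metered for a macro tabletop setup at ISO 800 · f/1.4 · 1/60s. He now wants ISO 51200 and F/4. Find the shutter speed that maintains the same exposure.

1/500s

ISO: 800 → 1600 → 3200 → 6400 → 12800 → 25600 → 51200 — 6 stops higher (brighter).
Aperture: f/1.4 → f/2 → f/2.8 → f/4 — 3 stops narrower (darker).
Net change so far: 3 stops brighter. Offset with the shutter speed: 1/60 → 1/125 → 1/250 → 1/500.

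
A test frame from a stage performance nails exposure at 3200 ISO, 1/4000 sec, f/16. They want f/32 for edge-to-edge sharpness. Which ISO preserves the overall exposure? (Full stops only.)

ISO 12800

Aperture: f/16 → f/22 → f/32 — 2 stops smaller aperture (darker).
Need 2 stops brighter from the ISO: 3200 → 6400 → 12800.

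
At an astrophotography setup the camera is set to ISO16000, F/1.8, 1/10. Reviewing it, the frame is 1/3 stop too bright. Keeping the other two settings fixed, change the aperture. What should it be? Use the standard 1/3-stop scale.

f/2

Overexposed by 1/3 stop → need 1/3 stop darker.
Aperture: f/1.8 → f/2.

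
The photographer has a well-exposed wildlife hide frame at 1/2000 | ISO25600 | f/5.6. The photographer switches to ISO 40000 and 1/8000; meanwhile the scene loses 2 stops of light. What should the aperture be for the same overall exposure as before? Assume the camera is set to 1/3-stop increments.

f/1.8

Scene light: 2 stops darker.
ISO: 25600 → 32000 → 40000 — 2/3 stop higher (brighter).
Shutter speed: 1/2000 → 1/2500 → 1/3200 → 1/4000 → 1/5000 → 1/6400 → 1/8000 — 2 stops shorter (darker).
Net so far: 3 1/3 stops darker. Aperture: f/5.6 → f/5 → f/4.5 → f/4 → f/3.5 → f/3.2 → f/2.8 → f/2.5 → f/2.2 → f/2 → f/1.8.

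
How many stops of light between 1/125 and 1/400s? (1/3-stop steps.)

1 2/3 stops

1/125 → 1/160 → 1/200 → 1/250 → 1/320 → 1/400 — count the steps: 5 third-stops = 1 2/3 stops.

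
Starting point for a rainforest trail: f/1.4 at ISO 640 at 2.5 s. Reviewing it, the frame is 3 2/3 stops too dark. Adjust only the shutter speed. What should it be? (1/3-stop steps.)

30 s

Underexposed by 3 2/3 stops → need 3 2/3 stops brighter.
Shutter speed: 2.5 → 3.2 → 4 → 5 → 6 → 8 → 10 → 13 → 15 → 20 → 25 → 30.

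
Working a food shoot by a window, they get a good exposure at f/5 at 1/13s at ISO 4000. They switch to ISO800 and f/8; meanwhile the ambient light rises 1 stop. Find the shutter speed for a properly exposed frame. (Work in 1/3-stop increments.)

0.5 s

Scene light: 1 stop brighter.
ISO: 4000 → 3200 → 2500 → 2000 → 1600 → 1250 → 1000 → 800 — 2 1/3 stops dropped (darker).
Aperture: f/5 → f/5.6 → f/6.3 → f/7.1 → f/8 — 1 1/3 stops narrower (darker).
Net so far: 2 2/3 stops darker. Shutter speed: 1/13 → 1/10 → 1/8 → 1/6 → 1/5 → 1/4 → 0.3 → 0.4 → 0.5.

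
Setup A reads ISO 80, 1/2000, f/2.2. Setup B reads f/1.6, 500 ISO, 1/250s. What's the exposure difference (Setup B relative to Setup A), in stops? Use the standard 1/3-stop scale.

Aperture: f/2.2 → f/2 → f/1.8 → f/1.6 — 1 stop opened up (brighter).
Shutter speed: 1/2000 → 1/1600 → 1/1250 → 1/1000 → 1/800 → 1/640 → 1/500 → 1/400 → 1/320 → 1/250 — 3 stops longer (brighter).
ISO: 80 → 100 → 125 → 160 → 200 → 250 → 320 → 400 → 500 — 2 2/3 stops raised (brighter).
Net: +1 +3 +2 2/3 = +6 2/3 stops.

6 2/3 stops brighter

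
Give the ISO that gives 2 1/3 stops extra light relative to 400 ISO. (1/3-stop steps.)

ISO 2000

ISO: 400 → 500 → 640 → 800 → 1000 → 1250 → 1600 → 2000 — 2 1/3 stops raised (brighter).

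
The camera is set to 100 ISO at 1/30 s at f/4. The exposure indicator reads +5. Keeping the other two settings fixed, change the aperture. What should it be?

f/22

Overexposed by 5 stops → need 5 stops darker.
Aperture: f/4 → f/5.6 → f/8 → f/11 → f/16 → f/22.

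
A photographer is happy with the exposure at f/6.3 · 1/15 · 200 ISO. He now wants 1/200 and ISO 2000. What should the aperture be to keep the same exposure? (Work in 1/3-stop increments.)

Shutter speed: 1/15 → 1/20 → 1/25 → 1/30 → 1/40 → 1/50 → 1/60 → 1/80 → 1/100 → 1/125 → 1/160 → 1/200 — 3 2/3 stops shorter (darker).
ISO: 200 → 250 → 320 → 400 → 500 → 640 → 800 → 1000 → 1250 → 1600 → 2000 — 3 1/3 stops higher (brighter).
Net change so far: 1/3 stop darker. Offset with the aperture: f/6.3 → f/5.6.

f/5.6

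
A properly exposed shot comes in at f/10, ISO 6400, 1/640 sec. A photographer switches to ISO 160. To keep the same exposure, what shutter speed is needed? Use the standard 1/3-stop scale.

ISO: 6400 → 5000 → 4000 → 3200 → 2500 → 2000 → 1600 → 1250 → 1000 → 800 → 640 → 500 → 400 → 320 → 250 → 200 → 160 — 5 1/3 stops dropped (darker).
Need 5 1/3 stops brighter from the shutter speed: 1/640 → 1/500 → 1/400 → 1/320 → 1/250 → 1/200 → 1/160 → 1/125 → 1/100 → 1/80 → 1/60 → 1/50 → 1/40 → 1/30 → 1/25 → 1/20 → 1/15.

1/15s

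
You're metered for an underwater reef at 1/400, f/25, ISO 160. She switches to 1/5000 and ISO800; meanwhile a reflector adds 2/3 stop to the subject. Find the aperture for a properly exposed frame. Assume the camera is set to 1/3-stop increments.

Scene light: 2/3 stop brighter.
Shutter speed: 1/400 → 1/500 → 1/640 → 1/800 → 1/1000 → 1/1250 → 1/1600 → 1/2000 → 1/2500 → 1/3200 → 1/4000 → 1/5000 — 3 2/3 stops shorter (darker).
ISO: 160 → 200 → 250 → 320 → 400 → 500 → 640 → 800 — 2 1/3 stops raised (brighter).
Net so far: 2/3 stop darker. Aperture: f/25 → f/22 → f/20.

f/20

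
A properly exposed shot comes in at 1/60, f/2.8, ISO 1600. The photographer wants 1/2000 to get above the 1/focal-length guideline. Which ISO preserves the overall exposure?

ISO 51200

Shutter speed: 1/60 → 1/125 → 1/250 → 1/500 → 1/1000 → 1/2000 — 5 stops faster (darker).
Need 5 stops brighter from the ISO: 1600 → 3200 → 6400 → 12800 → 25600 → 51200.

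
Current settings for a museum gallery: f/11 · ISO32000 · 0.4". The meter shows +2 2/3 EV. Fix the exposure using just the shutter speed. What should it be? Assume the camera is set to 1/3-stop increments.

Overexposed by 2 2/3 stops → need 2 2/3 stops darker.
Shutter speed: 0.4 → 0.3 → 1/4 → 1/5 → 1/6 → 1/8 → 1/10 → 1/13 → 1/15.

1/15s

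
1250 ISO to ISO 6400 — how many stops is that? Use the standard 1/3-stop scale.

2 1/3 stops

1250 → 1600 → 2000 → 2500 → 3200 → 4000 → 5000 → 6400 — count the steps: 7 third-stops = 2 1/3 stops.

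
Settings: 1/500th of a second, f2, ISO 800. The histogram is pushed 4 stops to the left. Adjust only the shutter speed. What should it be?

Underexposed by 4 stops → need 4 stops brighter.
Shutter speed: 1/500 → 1/250 → 1/125 → 1/60 → 1/30.

1/30s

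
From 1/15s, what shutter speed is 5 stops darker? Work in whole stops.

1/500s

Shutter speed: 1/15 → 1/30 → 1/60 → 1/125 → 1/250 → 1/500 — 5 stops shorter (darker).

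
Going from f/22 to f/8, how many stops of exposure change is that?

3 stops

f/22 → f/16 → f/11 → f/8 — count the steps: 3 stops.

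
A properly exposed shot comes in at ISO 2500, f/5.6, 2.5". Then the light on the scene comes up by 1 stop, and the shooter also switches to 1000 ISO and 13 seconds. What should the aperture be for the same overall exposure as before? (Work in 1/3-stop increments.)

f/11

Scene light: 1 stop brighter.
ISO: 2500 → 2000 → 1600 → 1250 → 1000 — 1 1/3 stops dropped (darker).
Shutter speed: 2.5 → 3.2 → 4 → 5 → 6 → 8 → 10 → 13 — 2 1/3 stops longer (brighter).
Net so far: 2 stops brighter. Aperture: f/5.6 → f/6.3 → f/7.1 → f/8 → f/9 → f/10 → f/11.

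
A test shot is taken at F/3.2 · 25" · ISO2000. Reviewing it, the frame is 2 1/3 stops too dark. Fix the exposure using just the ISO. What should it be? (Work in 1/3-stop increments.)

Underexposed by 2 1/3 stops → need 2 1/3 stops brighter.
ISO: 2000 → 2500 → 3200 → 4000 → 5000 → 6400 → 8000 → 10000.

ISO 10000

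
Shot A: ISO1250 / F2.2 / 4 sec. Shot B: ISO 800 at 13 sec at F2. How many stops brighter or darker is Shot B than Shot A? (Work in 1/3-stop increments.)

1 1/3 stops brighter

Aperture: f/2.2 → f/2 — 1/3 stop wider (brighter).
Shutter speed: 4 → 5 → 6 → 8 → 10 → 13 — 1 2/3 stops longer (brighter).
ISO: 1250 → 1000 → 800 — 2/3 stop lower (darker).
Net: +1/3 +1 2/3 −2/3 = +1 1/3 stops.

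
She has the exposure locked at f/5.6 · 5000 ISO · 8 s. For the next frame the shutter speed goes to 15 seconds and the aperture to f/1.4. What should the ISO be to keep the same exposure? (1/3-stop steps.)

Shutter speed: 8 → 10 → 13 → 15 — 1 stop longer (brighter).
Aperture: f/5.6 → f/5 → f/4.5 → f/4 → f/3.5 → f/3.2 → f/2.8 → f/2.5 → f/2.2 → f/2 → f/1.8 → f/1.6 → f/1.4 — 4 stops opened up (brighter).
Net change so far: 5 stops brighter. Offset with the ISO: 5000 → 4000 → 3200 → 2500 → 2000 → 1600 → 1250 → 1000 → 800 → 640 → 500 → 400 → 320 → 250 → 200 → 160.

ISO 160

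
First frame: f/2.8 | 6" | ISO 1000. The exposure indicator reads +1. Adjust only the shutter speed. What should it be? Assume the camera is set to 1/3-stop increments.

3.2 s

Overexposed by 1 stop → need 1 stop darker.
Shutter speed: 6 → 5 → 4 → 3.2.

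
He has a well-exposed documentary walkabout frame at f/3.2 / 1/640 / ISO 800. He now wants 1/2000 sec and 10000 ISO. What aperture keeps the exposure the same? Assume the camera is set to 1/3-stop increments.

Shutter speed: 1/640 → 1/800 → 1/1000 → 1/1250 → 1/1600 → 1/2000 — 1 2/3 stops shorter (darker).
ISO: 800 → 1000 → 1250 → 1600 → 2000 → 2500 → 3200 → 4000 → 5000 → 6400 → 8000 → 10000 — 3 2/3 stops higher (brighter).
Net change so far: 2 stops brighter. Offset with the aperture: f/3.2 → f/3.5 → f/4 → f/4.5 → f/5 → f/5.6 → f/6.3.

f/6.3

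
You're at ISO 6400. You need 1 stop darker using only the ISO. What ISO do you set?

ISO 3200

ISO: 6400 → 3200 — 1 stop lower (darker).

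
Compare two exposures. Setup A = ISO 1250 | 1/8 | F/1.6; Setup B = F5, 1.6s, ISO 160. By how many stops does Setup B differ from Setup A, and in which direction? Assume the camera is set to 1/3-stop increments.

2 2/3 stops darker

Aperture: f/1.6 → f/1.8 → f/2 → f/2.2 → f/2.5 → f/2.8 → f/3.2 → f/3.5 → f/4 → f/4.5 → f/5 — 3 1/3 stops smaller aperture (darker).
Shutter speed: 1/8 → 1/6 → 1/5 → 1/4 → 0.3 → 0.4 → 0.5 → 0.6 → 0.8 → 1 → 1.3 → 1.6 — 3 2/3 stops longer (brighter).
ISO: 1250 → 1000 → 800 → 640 → 500 → 400 → 320 → 250 → 200 → 160 — 3 stops lower (darker).
Net: −3 1/3 +3 2/3 −3 = −2 2/3 stops.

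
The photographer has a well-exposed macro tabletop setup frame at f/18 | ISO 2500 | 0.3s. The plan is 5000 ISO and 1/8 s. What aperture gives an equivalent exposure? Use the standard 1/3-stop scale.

f/16

ISO: 2500 → 3200 → 4000 → 5000 — 1 stop higher (brighter).
Shutter speed: 0.3 → 1/4 → 1/5 → 1/6 → 1/8 — 1 1/3 stops faster (darker).
Net change so far: 1/3 stop darker. Offset with the aperture: f/18 → f/16.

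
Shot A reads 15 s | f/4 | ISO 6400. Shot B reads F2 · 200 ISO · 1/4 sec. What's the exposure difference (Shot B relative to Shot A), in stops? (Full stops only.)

9 stops darker

Aperture: f/4 → f/2.8 → f/2 — 2 stops larger aperture (brighter).
Shutter speed: 15 → 8 → 4 → 2 → 1 → 1/2 → 1/4 — 6 stops faster (darker).
ISO: 6400 → 3200 → 1600 → 800 → 400 → 200 — 5 stops dropped (darker).
Net: +2 −6 −5 = −9 stops.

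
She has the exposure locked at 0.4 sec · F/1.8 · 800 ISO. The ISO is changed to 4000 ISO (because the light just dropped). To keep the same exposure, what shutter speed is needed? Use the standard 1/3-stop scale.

1/13s

ISO: 800 → 1000 → 1250 → 1600 → 2000 → 2500 → 3200 → 4000 — 2 1/3 stops raised (brighter).
Need 2 1/3 stops darker from the shutter speed: 0.4 → 0.3 → 1/4 → 1/5 → 1/6 → 1/8 → 1/10 → 1/13.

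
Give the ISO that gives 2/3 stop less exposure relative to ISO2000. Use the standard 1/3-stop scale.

ISO: 2000 → 1600 → 1250 — 2/3 stop lower (darker).

ISO 1250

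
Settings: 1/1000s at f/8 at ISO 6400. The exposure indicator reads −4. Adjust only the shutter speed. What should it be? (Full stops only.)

Underexposed by 4 stops → need 4 stops brighter.
Shutter speed: 1/1000 → 1/500 → 1/250 → 1/125 → 1/60.

1/60s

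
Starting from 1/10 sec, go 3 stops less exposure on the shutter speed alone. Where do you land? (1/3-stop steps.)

Shutter speed: 1/10 → 1/13 → 1/15 → 1/20 → 1/25 → 1/30 → 1/40 → 1/50 → 1/60 → 1/80 — 3 stops shorter (darker).

1/80s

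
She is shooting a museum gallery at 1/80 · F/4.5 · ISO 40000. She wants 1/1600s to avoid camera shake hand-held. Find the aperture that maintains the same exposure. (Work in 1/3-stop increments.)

f/1.0

Shutter speed: 1/80 → 1/100 → 1/125 → 1/160 → 1/200 → 1/250 → 1/320 → 1/400 → 1/500 → 1/640 → 1/800 → 1/1000 → 1/1250 → 1/1600 — 4 1/3 stops shorter (darker).
Need 4 1/3 stops brighter from the aperture: f/4.5 → f/4 → f/3.5 → f/3.2 → f/2.8 → f/2.5 → f/2.2 → f/2 → f/1.8 → f/1.6 → f/1.4 → f/1.2 → f/1.1 → f/1.0.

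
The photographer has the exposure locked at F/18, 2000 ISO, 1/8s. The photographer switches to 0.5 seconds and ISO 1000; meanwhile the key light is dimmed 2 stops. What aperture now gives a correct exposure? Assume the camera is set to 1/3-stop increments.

f/13

Scene light: 2 stops darker.
Shutter speed: 1/8 → 1/6 → 1/5 → 1/4 → 0.3 → 0.4 → 0.5 — 2 stops slower (brighter).
ISO: 2000 → 1600 → 1250 → 1000 — 1 stop dropped (darker).
Net so far: 1 stop darker. Aperture: f/18 → f/16 → f/14 → f/13.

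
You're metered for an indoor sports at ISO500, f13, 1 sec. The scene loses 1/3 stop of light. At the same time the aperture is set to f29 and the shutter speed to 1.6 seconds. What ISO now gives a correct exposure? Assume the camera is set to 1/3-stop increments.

Scene light: 1/3 stop darker.
Aperture: f/13 → f/14 → f/16 → f/18 → f/20 → f/22 → f/25 → f/29 — 2 1/3 stops stopped down (darker).
Shutter speed: 1 → 1.3 → 1.6 — 2/3 stop longer (brighter).
Net so far: 2 stops darker. ISO: 500 → 640 → 800 → 1000 → 1250 → 1600 → 2000.

ISO 2000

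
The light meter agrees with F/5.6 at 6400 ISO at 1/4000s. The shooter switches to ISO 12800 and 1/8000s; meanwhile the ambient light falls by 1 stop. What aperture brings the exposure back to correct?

Scene light: 1 stop darker.
ISO: 6400 → 12800 — 1 stop higher (brighter).
Shutter speed: 1/4000 → 1/8000 — 1 stop faster (darker).
Net so far: 1 stop darker. Aperture: f/5.6 → f/4.

f/4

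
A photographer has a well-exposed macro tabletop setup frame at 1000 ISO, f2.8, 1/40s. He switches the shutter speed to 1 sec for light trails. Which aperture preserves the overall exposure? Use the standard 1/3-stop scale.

Shutter speed: 1/40 → 1/30 → 1/25 → 1/20 → 1/15 → 1/13 → 1/10 → 1/8 → 1/6 → 1/5 → 1/4 → 0.3 → 0.4 → 0.5 → 0.6 → 0.8 → 1 — 5 1/3 stops longer (brighter).
Need 5 1/3 stops darker from the aperture: f/2.8 → f/3.2 → f/3.5 → f/4 → f/4.5 → f/5 → f/5.6 → f/6.3 → f/7.1 → f/8 → f/9 → f/10 → f/11 → f/13 → f/14 → f/16 → f/18.

f/18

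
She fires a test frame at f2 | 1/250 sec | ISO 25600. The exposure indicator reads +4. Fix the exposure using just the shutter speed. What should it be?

1/4000s

Overexposed by 4 stops → need 4 stops darker.
Shutter speed: 1/250 → 1/500 → 1/1000 → 1/2000 → 1/4000.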